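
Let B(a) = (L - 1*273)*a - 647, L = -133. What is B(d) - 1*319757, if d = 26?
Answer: -330960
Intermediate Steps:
B(a) = -647 - 406*a (B(a) = (-133 - 1*273)*a - 647 = (-133 - 273)*a - 647 = -406*a - 647 = -647 - 406*a)
B(d) - 1*319757 = (-647 - 406*26) - 1*319757 = (-647 - 10556) - 319757 = -11203 - 319757 = -330960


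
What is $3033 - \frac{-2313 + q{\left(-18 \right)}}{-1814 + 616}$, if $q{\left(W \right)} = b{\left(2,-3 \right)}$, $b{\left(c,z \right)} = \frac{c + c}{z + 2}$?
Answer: $\frac{3631217}{1198} \approx 3031.1$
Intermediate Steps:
$b{\left(c,z \right)} = \frac{2 c}{2 + z}$
$q{\left(W \right)} = -4$ ($q{\left(W \right)} = 2 \cdot 2 \frac{1}{2 - 3} = 2 \cdot 2 \frac{1}{-1} = 2 \cdot 2 \left(-1\right) = -4$)
$3033 - \frac{-2313 + q{\left(-18 \right)}}{-1814 + 616} = 3033 - \frac{-2313 - 4}{-1814 + 616} = 3033 - - \frac{2317}{-1198} = 3033 - \left(-2317\right) \left(- \frac{1}{1198}\right) = 3033 - \frac{2317}{1198} = \frac{3631217}{1198}$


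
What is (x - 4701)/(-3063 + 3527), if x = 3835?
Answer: -433/232 ≈ -1.8664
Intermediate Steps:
(x - 4701)/(-3063 + 3527) = (3835 - 4701)/(-3063 + 3527) = -866/464 = -866*1/464 = -433/232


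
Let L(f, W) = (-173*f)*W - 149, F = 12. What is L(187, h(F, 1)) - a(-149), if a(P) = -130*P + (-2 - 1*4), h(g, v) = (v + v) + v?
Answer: -116566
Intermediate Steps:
h(g, v) = 3*v (h(g, v) = 2*v + v = 3*v)
L(f, W) = -149 - 173*W*f (L(f, W) = -173*W*f - 149 = -149 - 173*W*f)
a(P) = -6 - 130*P (a(P) = -130*P + (-2 - 4) = -130*P - 6 = -6 - 130*P)
L(187, h(F, 1)) - a(-149) = (-149 - 173*3*1*187) - (-6 - 130*(-149)) = (-149 - 173*3*187) - (-6 + 19370) = (-149 - 97053) - 1*19364 = -97202 - 19364 = -116566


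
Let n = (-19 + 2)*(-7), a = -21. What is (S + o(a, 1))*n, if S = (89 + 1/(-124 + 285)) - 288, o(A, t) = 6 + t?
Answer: -525487/23 ≈ -22847.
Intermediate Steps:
n = 119 (n = -17*(-7) = 119)
S = -32038/161 (S = (89 + 1/161) - 288 = 14330/161 - 288 = -32038/161 ≈ -198.99)
(S + o(a, 1))*n = (-32038/161 + (6 + 1))*119 = (-32038/161 + 7)*119 = -30911/161*119 = -525487/23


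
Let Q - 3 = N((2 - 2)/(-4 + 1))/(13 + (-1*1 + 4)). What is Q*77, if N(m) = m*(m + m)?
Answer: 231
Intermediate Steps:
N(m) = 2*m² (N(m) = m*(2*m) = 2*m²)
Q = 3 (Q = 3 + (2*((2 - 2)/(-4 + 1))²)/(13 + (-1*1 + 4)) = 3 + (2*(0/(-3))²)/(13 + (-1 + 4)) = 3 + (2*(0*(-⅓))²)/(13 + 3) = 3 + (2*0²)/16 = 3 + (2*0)*(1/16) = 3 + 0*(1/16) = 3 + 0 = 3)
Q*77 = 3*77 = 231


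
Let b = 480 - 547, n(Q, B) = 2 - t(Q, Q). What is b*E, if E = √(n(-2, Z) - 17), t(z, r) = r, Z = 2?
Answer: -67*I*√13 ≈ -241.57*I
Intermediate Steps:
n(Q, B) = 2 - Q
b = -67
E = I*√13 (E = √((2 - 1*(-2)) - 17) = √((2 + 2) - 17) = √(4 - 17) = √(-13) = I*√13 ≈ 3.6056*I)
b*E = -67*I*√13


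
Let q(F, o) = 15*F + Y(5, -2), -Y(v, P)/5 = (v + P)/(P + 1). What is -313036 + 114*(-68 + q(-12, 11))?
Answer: -339598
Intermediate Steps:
Y(v, P) = -5*(P + v)/(1 + P) (Y(v, P) = -5*(v + P)/(P + 1) = -5*(P + v)/(1 + P))
q(F, o) = 15 + 15*F (q(F, o) = 15*F + 5*(-1*(-2) - 1*5)/(1 - 2) = 15*F + 5*(2 - 5)/(-1) = 15*F + 5*(-1)*(-3) = 15*F + 15 = 15 + 15*F)
-313036 + 114*(-68 + q(-12, 11)) = -313036 + 114*(-68 + (15 + 15*(-12))) = -313036 + 114*(-68 + (15 - 180)) = -313036 + 114*(-68 - 165) = -313036 + 114*(-233) = -313036 - 26562 = -339598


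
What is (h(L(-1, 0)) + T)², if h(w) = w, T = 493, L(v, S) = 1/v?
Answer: 242064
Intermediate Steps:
(h(L(-1, 0)) + T)² = (1/(-1) + 493)² = (-1 + 493)² = 492² = 242064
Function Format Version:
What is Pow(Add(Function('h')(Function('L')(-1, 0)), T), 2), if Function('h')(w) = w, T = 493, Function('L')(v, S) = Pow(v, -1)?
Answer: 242064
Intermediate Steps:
Pow(Add(Function('h')(Function('L')(-1, 0)), T), 2) = Pow(Add(Pow(-1, -1), 493), 2) = Pow(Add(-1, 493), 2) = Pow(492, 2) = 242064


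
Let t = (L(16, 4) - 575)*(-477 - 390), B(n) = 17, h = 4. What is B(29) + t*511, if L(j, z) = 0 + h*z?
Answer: 247657700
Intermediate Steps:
L(j, z) = 4*z (L(j, z) = 0 + 4*z = 4*z)
t = 484653 (t = (4*4 - 575)*(-477 - 390) = (16 - 575)*(-867) = -559*(-867) = 484653)
B(29) + t*511 = 17 + 484653*511 = 17 + 247657683 = 247657700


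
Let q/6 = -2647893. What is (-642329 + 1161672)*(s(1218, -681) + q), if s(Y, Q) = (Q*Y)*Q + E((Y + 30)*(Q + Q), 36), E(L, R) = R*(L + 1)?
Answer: 253325980262520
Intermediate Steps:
q = -15887358 (q = 6*(-2647893) = -15887358)
E(L, R) = R*(1 + L)
s(Y, Q) = 36 + Y*Q² + 72*Q*(30 + Y) (s(Y, Q) = (Q*Y)*Q + 36*(1 + (Y + 30)*(Q + Q)) = Y*Q² + 36*(1 + (30 + Y)*(2*Q)) = Y*Q² + 36*(1 + 2*Q*(30 + Y)) = Y*Q² + (36 + 72*Q*(30 + Y)) = 36 + Y*Q² + 72*Q*(30 + Y))
(-642329 + 1161672)*(s(1218, -681) + q) = (-642329 + 1161672)*((36 + 1218*(-681)² + 72*(-681)*(30 + 1218)) - 15887358) = 519343*((36 + 1218*463761 + 72*(-681)*1248) - 15887358) = 519343*((36 + 564860898 - 61191936) - 15887358) = 519343*(503668998 - 15887358) = 519343*487781640 = 253325980262520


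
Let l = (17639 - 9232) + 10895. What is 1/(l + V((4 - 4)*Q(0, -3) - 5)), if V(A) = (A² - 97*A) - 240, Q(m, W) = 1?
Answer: 1/19572 ≈ 5.1093e-5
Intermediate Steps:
V(A) = -240 + A² - 97*A
l = 19302 (l = 8407 + 10895 = 19302)
1/(l + V((4 - 4)*Q(0, -3) - 5)) = 1/(19302 + (-240 + ((4 - 4)*1 - 5)² - 97*((4 - 4)*1 - 5))) = 1/(19302 + (-240 + (0*1 - 5)² - 97*(0*1 - 5))) = 1/(19302 + (-240 + (0 - 5)² - 97*(0 - 5))) = 1/(19302 + (-240 + (-5)² - 97*(-5))) = 1/(19302 + (-240 + 25 + 485)) = 1/(19302 + 270) = 1/19572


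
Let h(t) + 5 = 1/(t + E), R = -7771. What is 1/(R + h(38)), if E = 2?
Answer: -40/311039 ≈ -0.00012860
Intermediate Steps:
h(t) = -5 + 1/(2 + t) (h(t) = -5 + 1/(t + 2) = -5 + 1/(2 + t))
1/(R + h(38)) = 1/(-7771 + (-9 - 5*38)/(2 + 38)) = 1/(-7771 + (-9 - 190)/40) = 1/(-7771 + (1/40)*(-199)) = 1/(-7771 - 199/40) = 1/(-311039/40) = -40/311039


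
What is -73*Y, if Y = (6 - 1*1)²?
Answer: -1825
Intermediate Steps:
Y = 25 (Y = (6 - 1)² = 5² = 25)
-73*Y = -73*25 = -1*1825 = -1825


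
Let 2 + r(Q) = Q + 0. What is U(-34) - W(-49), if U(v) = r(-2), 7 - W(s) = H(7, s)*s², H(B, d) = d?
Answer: -117660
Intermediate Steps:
r(Q) = -2 + Q (r(Q) = -2 + (Q + 0) = -2 + Q)
W(s) = 7 - s³ (W(s) = 7 - s*s² = 7 - s³)
U(v) = -4 (U(v) = -2 - 2 = -4)
U(-34) - W(-49) = -4 - (7 - 1*(-49)³) = -4 - (7 - 1*(-117649)) = -4 - (7 + 117649) = -4 - 1*117656 = -4 - 117656 = -117660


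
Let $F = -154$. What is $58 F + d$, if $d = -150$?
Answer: $-9082$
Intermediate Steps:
$58 F + d = 58 \left(-154\right) - 150 = -8932 - 150 = -9082$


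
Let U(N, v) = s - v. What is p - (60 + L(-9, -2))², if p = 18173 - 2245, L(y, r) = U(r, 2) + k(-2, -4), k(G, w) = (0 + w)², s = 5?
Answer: 9687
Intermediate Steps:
k(G, w) = w²
U(N, v) = 5 - v
L(y, r) = 19 (L(y, r) = (5 - 1*2) + (-4)² = (5 - 2) + 16 = 3 + 16 = 19)
p = 15928
p - (60 + L(-9, -2))² = 15928 - (60 + 19)² = 15928 - 1*79² = 15928 - 1*6241 = 15928 - 6241 = 9687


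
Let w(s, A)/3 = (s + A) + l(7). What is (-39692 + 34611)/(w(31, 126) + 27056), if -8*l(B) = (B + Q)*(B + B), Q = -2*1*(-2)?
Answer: -20324/109877 ≈ -0.18497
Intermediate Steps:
Q = 4 (Q = -2*(-2) = 4)
l(B) = -B*(4 + B)/4 (l(B) = -(B + 4)*(B + B)/8 = -(4 + B)*2*B/8 = -B*(4 + B)/4)
w(s, A) = -231/4 + 3*A + 3*s (w(s, A) = 3*((s + A) - ¼*7*(4 + 7)) = 3*((A + s) - ¼*7*11) = 3*((A + s) - 77/4) = 3*(-77/4 + A + s) = -231/4 + 3*A + 3*s)
(-39692 + 34611)/(w(31, 126) + 27056) = (-39692 + 34611)/((-231/4 + 3*126 + 3*31) + 27056) = -5081/((-231/4 + 378 + 93) + 27056) = -5081/(1653/4 + 27056) = -5081/109877/4 = -5081*4/109877 = -20324/109877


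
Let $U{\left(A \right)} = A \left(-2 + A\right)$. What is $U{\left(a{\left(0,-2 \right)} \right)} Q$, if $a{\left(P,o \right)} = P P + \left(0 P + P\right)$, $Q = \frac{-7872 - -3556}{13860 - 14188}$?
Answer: $0$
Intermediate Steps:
$Q = \frac{1079}{82}$ ($Q = \frac{-7872 + 3556}{-328} = \left(-4316\right) \left(- \frac{1}{328}\right) = \frac{1079}{82} \approx 13.159$)
$a{\left(P,o \right)} = P + P^{2}$ ($a{\left(P,o \right)} = P^{2} + \left(0 + P\right) = P^{2} + P = P + P^{2}$)
$U{\left(a{\left(0,-2 \right)} \right)} Q = 0 \left(1 + 0\right) \left(-2 + 0 \left(1 + 0\right)\right) \frac{1079}{82} = 0 \cdot 1 \left(-2 + 0 \cdot 1\right) \frac{1079}{82} = 0 \left(-2 + 0\right) \frac{1079}{82} = 0 \left(-2\right) \frac{1079}{82} = 0 \cdot \frac{1079}{82} = 0$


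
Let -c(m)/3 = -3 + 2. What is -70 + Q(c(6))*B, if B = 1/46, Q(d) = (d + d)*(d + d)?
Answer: -1592/23 ≈ -69.217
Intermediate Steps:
c(m) = 3 (c(m) = -3*(-3 + 2) = -3*(-1) = 3)
Q(d) = 4*d² (Q(d) = (2*d)*(2*d) = 4*d²)
B = 1/46 ≈ 0.021739
-70 + Q(c(6))*B = -70 + (4*3²)*(1/46) = -70 + (4*9)*(1/46) = -70 + 36*(1/46) = -70 + 18/23 = -1592/23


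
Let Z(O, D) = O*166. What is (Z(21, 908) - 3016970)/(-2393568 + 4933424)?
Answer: -753371/634964 ≈ -1.1865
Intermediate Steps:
Z(O, D) = 166*O
(Z(21, 908) - 3016970)/(-2393568 + 4933424) = (166*21 - 3016970)/(-2393568 + 4933424) = (3486 - 3016970)/2539856 = -3013484*1/2539856 = -753371/634964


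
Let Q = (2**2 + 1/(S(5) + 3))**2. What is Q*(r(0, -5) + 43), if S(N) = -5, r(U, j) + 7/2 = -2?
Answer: 3675/8 ≈ 459.38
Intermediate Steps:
r(U, j) = -11/2 (r(U, j) = -7/2 - 2 = -11/2)
Q = 49/4 (Q = (2**2 + 1/(-5 + 3))**2 = (4 + 1/(-2))**2 = (4 - 1/2)**2 = (7/2)**2 = 49/4 ≈ 12.250)
Q*(r(0, -5) + 43) = 49*(-11/2 + 43)/4 = (49/4)*(75/2) = 3675/8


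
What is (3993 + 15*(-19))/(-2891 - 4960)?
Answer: -1236/2617 ≈ -0.47230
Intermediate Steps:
(3993 + 15*(-19))/(-2891 - 4960) = (3993 - 285)/(-7851) = 3708*(-1/7851) = -1236/2617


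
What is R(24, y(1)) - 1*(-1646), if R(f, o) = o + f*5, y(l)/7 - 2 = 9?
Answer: 1843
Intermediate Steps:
y(l) = 77 (y(l) = 14 + 7*9 = 14 + 63 = 77)
R(f, o) = o + 5*f
R(24, y(1)) - 1*(-1646) = (77 + 5*24) - 1*(-1646) = (77 + 120) + 1646 = 197 + 1646 = 1843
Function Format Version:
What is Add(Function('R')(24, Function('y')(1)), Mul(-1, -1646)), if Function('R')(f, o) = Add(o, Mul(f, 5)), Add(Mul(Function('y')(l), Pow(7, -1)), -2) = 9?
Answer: 1843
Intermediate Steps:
Function('y')(l) = 77 (Function('y')(l) = Add(14, Mul(7, 9)) = Add(14, 63) = 77)
Function('R')(f, o) = Add(o, Mul(5, f))
Add(Function('R')(24, Function('y')(1)), Mul(-1, -1646)) = Add(Add(77, Mul(5, 24)), Mul(-1, -1646)) = Add(Add(77, 120), 1646) = Add(197, 1646) = 1843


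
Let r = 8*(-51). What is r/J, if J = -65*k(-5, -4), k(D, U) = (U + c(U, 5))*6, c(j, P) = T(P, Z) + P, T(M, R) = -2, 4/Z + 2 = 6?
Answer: -68/65 ≈ -1.0462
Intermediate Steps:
Z = 1 (Z = 4/(-2 + 6) = 4/4 = 4*(¼) = 1)
c(j, P) = -2 + P
r = -408
k(D, U) = 18 + 6*U (k(D, U) = (U + (-2 + 5))*6 = (U + 3)*6 = (3 + U)*6 = 18 + 6*U)
J = 390 (J = -65*(18 + 6*(-4)) = -65*(18 - 24) = -65*(-6) = 390)
r/J = -408/390 = -408*1/390 = -68/65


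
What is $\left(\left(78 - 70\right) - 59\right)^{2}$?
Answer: $2601$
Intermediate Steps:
$\left(\left(78 - 70\right) - 59\right)^{2} = \left(8 - 59\right)^{2} = \left(-51\right)^{2} = 2601$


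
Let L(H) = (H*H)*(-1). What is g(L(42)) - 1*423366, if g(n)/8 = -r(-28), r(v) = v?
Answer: -423142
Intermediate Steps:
L(H) = -H² (L(H) = H²*(-1) = -H²)
g(n) = 224 (g(n) = 8*(-1*(-28)) = 8*28 = 224)
g(L(42)) - 1*423366 = 224 - 1*423366 = 224 - 423366 = -423142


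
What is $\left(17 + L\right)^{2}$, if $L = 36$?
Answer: $2809$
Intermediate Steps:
$\left(17 + L\right)^{2} = \left(17 + 36\right)^{2} = 53^{2} = 2809$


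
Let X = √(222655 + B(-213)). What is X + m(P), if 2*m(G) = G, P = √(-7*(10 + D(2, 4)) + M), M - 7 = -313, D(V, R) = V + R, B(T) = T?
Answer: √222442 + I*√418/2 ≈ 471.64 + 10.223*I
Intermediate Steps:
D(V, R) = R + V
M = -306 (M = 7 - 313 = -306)
P = I*√418 (P = √(-7*(10 + (4 + 2)) - 306) = √(-7*(10 + 6) - 306) = √(-7*16 - 306) = √(-112 - 306) = √(-418) = I*√418 ≈ 20.445*I)
X = √222442 (X = √(222655 - 213) = √222442 ≈ 471.64)
m(G) = G/2
X + m(P) = √222442 + (I*√418)/2 = √222442 + I*√418/2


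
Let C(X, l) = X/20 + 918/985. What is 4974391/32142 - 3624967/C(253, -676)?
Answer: -458797741311577/1720014846 ≈ -2.6674e+5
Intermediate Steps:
C(X, l) = 918/985 + X/20 (C(X, l) = X*(1/20) + 918*(1/985) = X/20 + 918/985 = 918/985 + X/20)
4974391/32142 - 3624967/C(253, -676) = 4974391/32142 - 3624967/(918/985 + (1/20)*253) = 4974391*(1/32142) - 3624967/(918/985 + 253/20) = 4974391/32142 - 3624967/53513/3940 = 4974391/32142 - 3624967*3940/53513 = 4974391/32142 - 14282369980/53513 = -458797741311577/1720014846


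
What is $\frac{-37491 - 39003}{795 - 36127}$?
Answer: $\frac{3477}{1606} \approx 2.165$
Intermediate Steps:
$\frac{-37491 - 39003}{795 - 36127} = - \frac{76494}{-35332} = \left(-76494\right) \left(- \frac{1}{35332}\right) = \frac{3477}{1606}$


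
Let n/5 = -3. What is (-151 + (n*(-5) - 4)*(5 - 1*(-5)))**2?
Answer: 312481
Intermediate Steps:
n = -15 (n = 5*(-3) = -15)
(-151 + (n*(-5) - 4)*(5 - 1*(-5)))**2 = (-151 + (-15*(-5) - 4)*(5 - 1*(-5)))**2 = (-151 + (75 - 4)*(5 + 5))**2 = (-151 + 71*10)**2 = (-151 + 710)**2 = 559**2 = 312481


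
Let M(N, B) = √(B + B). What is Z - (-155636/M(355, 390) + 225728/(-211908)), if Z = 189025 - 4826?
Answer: 9758366855/52977 + 5986*√195/15 ≈ 1.8977e+5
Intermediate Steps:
M(N, B) = √2*√B (M(N, B) = √(2*B) = √2*√B)
Z = 184199
Z - (-155636/M(355, 390) + 225728/(-211908)) = 184199 - (-155636*√195/390 + 225728/(-211908)) = 184199 - (-155636*√195/390 + 225728*(-1/211908)) = 184199 - (-5986*√195/15 - 56432/52977) = 184199 - (-56432/52977 - 5986*√195/15) = 184199 + (56432/52977 + 5986*√195/15) = 9758366855/52977 + 5986*√195/15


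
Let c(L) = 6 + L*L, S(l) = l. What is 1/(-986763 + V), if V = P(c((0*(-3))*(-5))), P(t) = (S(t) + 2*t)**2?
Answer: -1/986439 ≈ -1.0137e-6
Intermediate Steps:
c(L) = 6 + L**2
P(t) = 9*t**2 (P(t) = (t + 2*t)**2 = (3*t)**2 = 9*t**2)
V = 324 (V = 9*(6 + ((0*(-3))*(-5))**2)**2 = 9*(6 + (0*(-5))**2)**2 = 9*(6 + 0**2)**2 = 9*(6 + 0)**2 = 9*6**2 = 9*36 = 324)
1/(-986763 + V) = 1/(-986763 + 324) = 1/(-986439) = -1/986439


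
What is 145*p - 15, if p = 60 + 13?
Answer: 10570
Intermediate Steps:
p = 73
145*p - 15 = 145*73 - 15 = 10585 - 15 = 10570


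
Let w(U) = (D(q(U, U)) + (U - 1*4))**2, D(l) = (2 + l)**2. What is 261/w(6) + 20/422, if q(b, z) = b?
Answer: 10959/102124 ≈ 0.10731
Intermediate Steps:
w(U) = (-4 + U + (2 + U)**2)**2 (w(U) = ((2 + U)**2 + (U - 1*4))**2 = ((2 + U)**2 + (U - 4))**2 = ((2 + U)**2 + (-4 + U))**2 = (-4 + U + (2 + U)**2)**2)
261/w(6) + 20/422 = 261/((-4 + 6 + (2 + 6)**2)**2) + 20/422 = 261/((-4 + 6 + 8**2)**2) + 20*(1/422) = 261/((-4 + 6 + 64)**2) + 10/211 = 261/(66**2) + 10/211 = 261/4356 + 10/211 = 261*(1/4356) + 10/211 = 29/484 + 10/211 = 10959/102124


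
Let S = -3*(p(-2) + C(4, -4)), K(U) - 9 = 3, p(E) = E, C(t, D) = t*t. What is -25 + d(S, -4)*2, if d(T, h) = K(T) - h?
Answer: 7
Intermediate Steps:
C(t, D) = t²
K(U) = 12 (K(U) = 9 + 3 = 12)
S = -42 (S = -3*(-2 + 4²) = -3*(-2 + 16) = -3*14 = -42)
d(T, h) = 12 - h
-25 + d(S, -4)*2 = -25 + (12 - 1*(-4))*2 = -25 + (12 + 4)*2 = -25 + 16*2 = -25 + 32 = 7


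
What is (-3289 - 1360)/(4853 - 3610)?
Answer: -4649/1243 ≈ -3.7401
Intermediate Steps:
(-3289 - 1360)/(4853 - 3610) = -4649/1243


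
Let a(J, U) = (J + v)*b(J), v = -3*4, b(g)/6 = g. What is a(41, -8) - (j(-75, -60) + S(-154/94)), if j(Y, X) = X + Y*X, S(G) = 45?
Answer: 2649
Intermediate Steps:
b(g) = 6*g
v = -12
a(J, U) = 6*J*(-12 + J) (a(J, U) = (J - 12)*(6*J) = (-12 + J)*(6*J) = 6*J*(-12 + J))
j(Y, X) = X + X*Y
a(41, -8) - (j(-75, -60) + S(-154/94)) = 6*41*(-12 + 41) - (-60*(1 - 75) + 45) = 6*41*29 - (-60*(-74) + 45) = 7134 - (4440 + 45) = 7134 - 1*4485 = 7134 - 4485 = 2649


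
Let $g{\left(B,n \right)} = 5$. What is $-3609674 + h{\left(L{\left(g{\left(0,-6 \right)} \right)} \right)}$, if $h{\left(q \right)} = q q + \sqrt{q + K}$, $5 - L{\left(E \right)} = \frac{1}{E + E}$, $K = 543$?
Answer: $- \frac{360964999}{100} + \frac{\sqrt{54790}}{10} \approx -3.6096 \cdot 10^{6}$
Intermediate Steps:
$L{\left(E \right)} = 5 - \frac{1}{2 E}$ ($L{\left(E \right)} = 5 - \frac{1}{E + E} = 5 - \frac{1}{2 E}$)
$h{\left(q \right)} = q^{2} + \sqrt{543 + q}$ ($h{\left(q \right)} = q q + \sqrt{q + 543} = q^{2} + \sqrt{543 + q}$)
$-3609674 + h{\left(L{\left(g{\left(0,-6 \right)} \right)} \right)} = -3609674 + \left(\left(5 - \frac{1}{2 \cdot 5}\right)^{2} + \sqrt{543 + \left(5 - \frac{1}{2 \cdot 5}\right)}\right) = -3609674 + \left(\left(5 - \frac{1}{10}\right)^{2} + \sqrt{543 + \left(5 - \frac{1}{10}\right)}\right) = -3609674 + \left(\left(\frac{49}{10}\right)^{2} + \sqrt{543 + \frac{49}{10}}\right) = -3609674 + \left(\frac{2401}{100} + \sqrt{\frac{5479}{10}}\right) = -3609674 + \left(\frac{2401}{100} + \frac{\sqrt{54790}}{10}\right) = - \frac{360964999}{100} + \frac{\sqrt{54790}}{10}$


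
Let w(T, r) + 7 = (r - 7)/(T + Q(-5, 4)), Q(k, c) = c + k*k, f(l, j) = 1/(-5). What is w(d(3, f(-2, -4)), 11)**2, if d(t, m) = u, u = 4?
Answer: 51529/1089 ≈ 47.318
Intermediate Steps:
f(l, j) = -1/5
Q(k, c) = c + k**2
d(t, m) = 4
w(T, r) = -7 + (-7 + r)/(29 + T) (w(T, r) = -7 + (r - 7)/(T + (4 + (-5)**2)) = -7 + (-7 + r)/(T + (4 + 25)) = -7 + (-7 + r)/(T + 29) = -7 + (-7 + r)/(29 + T))
w(d(3, f(-2, -4)), 11)**2 = ((-210 + 11 - 7*4)/(29 + 4))**2 = ((-210 + 11 - 28)/33)**2 = ((1/33)*(-227))**2 = (-227/33)**2 = 51529/1089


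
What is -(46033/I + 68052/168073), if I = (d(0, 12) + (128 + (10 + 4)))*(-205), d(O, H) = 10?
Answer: 5616404089/5237154680 ≈ 1.0724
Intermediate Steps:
I = -31160 (I = (10 + (128 + (10 + 4)))*(-205) = (10 + (128 + 14))*(-205) = (10 + 142)*(-205) = 152*(-205) = -31160)
-(46033/I + 68052/168073) = -(46033/(-31160) + 68052/168073) = -(46033*(-1/31160) + 68052*(1/168073)) = -(-46033/31160 + 68052/168073) = -1*(-5616404089/5237154680) = 5616404089/5237154680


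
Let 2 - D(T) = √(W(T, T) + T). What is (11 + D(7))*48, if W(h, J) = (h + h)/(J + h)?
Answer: 624 - 96*√2 ≈ 488.24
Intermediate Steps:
W(h, J) = 2*h/(J + h) (W(h, J) = (2*h)/(J + h) = 2*h/(J + h))
D(T) = 2 - √(1 + T) (D(T) = 2 - √(2*T/(T + T) + T) = 2 - √(2*T/((2*T)) + T) = 2 - √(2*T*(1/(2*T)) + T) = 2 - √(1 + T))
(11 + D(7))*48 = (11 + (2 - √(1 + 7)))*48 = (11 + (2 - √8))*48 = (11 + (2 - 2*√2))*48 = (13 - 2*√2)*48 = 624 - 96*√2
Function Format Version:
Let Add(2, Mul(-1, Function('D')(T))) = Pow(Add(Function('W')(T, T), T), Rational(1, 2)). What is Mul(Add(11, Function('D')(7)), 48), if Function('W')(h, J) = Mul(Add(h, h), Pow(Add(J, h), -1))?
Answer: Add(624, Mul(-96, Pow(2, Rational(1, 2)))) ≈ 488.24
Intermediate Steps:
Function('W')(h, J) = Mul(2, h, Pow(Add(J, h), -1)) (Function('W')(h, J) = Mul(Mul(2, h), Pow(Add(J, h), -1)) = Mul(2, h, Pow(Add(J, h), -1)))
Function('D')(T) = Add(2, Mul(-1, Pow(Add(1, T), Rational(1, 2)))) (Function('D')(T) = Add(2, Mul(-1, Pow(Add(Mul(2, T, Pow(Add(T, T), -1)), T), Rational(1, 2)))) = Add(2, Mul(-1, Pow(Add(Mul(2, T, Pow(Mul(2, T), -1)), T), Rational(1, 2)))) = Add(2, Mul(-1, Pow(Add(Mul(2, T, Mul(Rational(1, 2), Pow(T, -1))), T), Rational(1, 2)))) = Add(2, Mul(-1, Pow(Add(1, T), Rational(1, 2)))))
Mul(Add(11, Function('D')(7)), 48) = Mul(Add(11, Add(2, Mul(-1, Pow(Add(1, 7), Rational(1, 2))))), 48) = Mul(Add(11, Add(2, Mul(-1, Pow(8, Rational(1, 2))))), 48) = Mul(Add(11, Add(2, Mul(-1, Mul(2, Pow(2, Rational(1, 2)))))), 48) = Mul(Add(11, Add(2, Mul(-2, Pow(2, Rational(1, 2))))), 48) = Mul(Add(13, Mul(-2, Pow(2, Rational(1, 2)))), 48) = Add(624, Mul(-96, Pow(2, Rational(1, 2))))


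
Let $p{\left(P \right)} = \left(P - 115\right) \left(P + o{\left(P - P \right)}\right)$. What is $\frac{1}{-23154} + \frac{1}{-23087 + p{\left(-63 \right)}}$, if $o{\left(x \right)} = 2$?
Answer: $- \frac{35383}{283150266} \approx -0.00012496$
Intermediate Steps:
$p{\left(P \right)} = \left(-115 + P\right) \left(2 + P\right)$ ($p{\left(P \right)} = \left(P - 115\right) \left(P + 2\right) = \left(-115 + P\right) \left(2 + P\right)$)
$\frac{1}{-23154} + \frac{1}{-23087 + p{\left(-63 \right)}} = \frac{1}{-23154} + \frac{1}{-23087 - \left(-6889 - 3969\right)} = - \frac{1}{23154} + \frac{1}{-23087 + \left(-230 + 3969 + 7119\right)} = - \frac{1}{23154} + \frac{1}{-23087 + 10858} = - \frac{1}{23154} + \frac{1}{-12229} = - \frac{1}{23154} - \frac{1}{12229} = - \frac{35383}{283150266}$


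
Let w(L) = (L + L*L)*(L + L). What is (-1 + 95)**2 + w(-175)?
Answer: -10648664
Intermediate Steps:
w(L) = 2*L*(L + L**2) (w(L) = (L + L**2)*(2*L) = 2*L*(L + L**2))
(-1 + 95)**2 + w(-175) = (-1 + 95)**2 + 2*(-175)**2*(1 - 175) = 94**2 + 2*30625*(-174) = 8836 - 10657500 = -10648664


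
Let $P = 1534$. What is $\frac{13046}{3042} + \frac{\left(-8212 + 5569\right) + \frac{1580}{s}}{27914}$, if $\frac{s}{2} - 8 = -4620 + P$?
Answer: $\frac{15224354747}{3630090087} \approx 4.1939$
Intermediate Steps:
$s = -6156$ ($s = 16 + 2 \left(-4620 + 1534\right) = 16 + 2 \left(-3086\right) = 16 - 6172 = -6156$)
$\frac{13046}{3042} + \frac{\left(-8212 + 5569\right) + \frac{1580}{s}}{27914} = \frac{13046}{3042} + \frac{\left(-8212 + 5569\right) + \frac{1580}{-6156}}{27914} = 13046 \cdot \frac{1}{3042} + \left(-2643 + 1580 \left(- \frac{1}{6156}\right)\right) \frac{1}{27914} = \frac{6523}{1521} + \left(-2643 - \frac{395}{1539}\right) \frac{1}{27914} = \frac{6523}{1521} - \frac{2033986}{21479823} = \frac{15224354747}{3630090087}$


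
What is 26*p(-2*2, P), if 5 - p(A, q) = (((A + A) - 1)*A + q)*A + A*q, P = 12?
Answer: 6370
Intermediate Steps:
p(A, q) = 5 - A*q - A*(q + A*(-1 + 2*A)) (p(A, q) = 5 - ((((A + A) - 1)*A + q)*A + A*q) = 5 - (((2*A - 1)*A + q)*A + A*q) = 5 - (((-1 + 2*A)*A + q)*A + A*q) = 5 - ((A*(-1 + 2*A) + q)*A + A*q) = 5 - ((q + A*(-1 + 2*A))*A + A*q) = 5 - (A*(q + A*(-1 + 2*A)) + A*q) = 5 - (A*q + A*(q + A*(-1 + 2*A))) = 5 + (-A*q - A*(q + A*(-1 + 2*A))) = 5 - A*q - A*(q + A*(-1 + 2*A)))
26*p(-2*2, P) = 26*(5 + (-2*2)² - 2*(-2*2)³ - 2*(-2*2)*12) = 26*(5 + (-4)² - 2*(-4)³ - 2*(-4)*12) = 26*(5 + 16 - 2*(-64) + 96) = 26*(5 + 16 + 128 + 96) = 26*245 = 6370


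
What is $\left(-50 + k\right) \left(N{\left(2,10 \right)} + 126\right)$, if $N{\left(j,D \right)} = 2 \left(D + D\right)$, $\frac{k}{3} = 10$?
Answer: $-3320$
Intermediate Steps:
$k = 30$ ($k = 3 \cdot 10 = 30$)
$N{\left(j,D \right)} = 4 D$ ($N{\left(j,D \right)} = 2 \cdot 2 D = 4 D$)
$\left(-50 + k\right) \left(N{\left(2,10 \right)} + 126\right) = \left(-50 + 30\right) \left(4 \cdot 10 + 126\right) = - 20 \left(40 + 126\right) = \left(-20\right) 166 = -3320$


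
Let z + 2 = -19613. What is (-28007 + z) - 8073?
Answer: -55695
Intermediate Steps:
z = -19615 (z = -2 - 19613 = -19615)
(-28007 + z) - 8073 = (-28007 - 19615) - 8073 = -47622 - 8073 = -55695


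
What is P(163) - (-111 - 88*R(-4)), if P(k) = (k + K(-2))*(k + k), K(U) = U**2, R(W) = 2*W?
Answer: 53849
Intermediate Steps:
P(k) = 2*k*(4 + k) (P(k) = (k + (-2)**2)*(k + k) = (k + 4)*(2*k) = (4 + k)*(2*k) = 2*k*(4 + k))
P(163) - (-111 - 88*R(-4)) = 2*163*(4 + 163) - (-111 - 176*(-4)) = 2*163*167 - (-111 - 88*(-8)) = 54442 - (-111 + 704) = 54442 - 1*593 = 54442 - 593 = 53849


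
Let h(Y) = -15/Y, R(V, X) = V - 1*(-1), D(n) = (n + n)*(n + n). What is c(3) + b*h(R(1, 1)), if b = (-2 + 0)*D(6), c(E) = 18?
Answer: 2178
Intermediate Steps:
D(n) = 4*n² (D(n) = (2*n)*(2*n) = 4*n²)
R(V, X) = 1 + V (R(V, X) = V + 1 = 1 + V)
b = -288 (b = (-2 + 0)*(4*6²) = -8*36 = -2*144 = -288)
c(3) + b*h(R(1, 1)) = 18 - (-4320)/(1 + 1) = 18 - (-4320)/2 = 18 - 288*(-15/2) = 18 + 2160 = 2178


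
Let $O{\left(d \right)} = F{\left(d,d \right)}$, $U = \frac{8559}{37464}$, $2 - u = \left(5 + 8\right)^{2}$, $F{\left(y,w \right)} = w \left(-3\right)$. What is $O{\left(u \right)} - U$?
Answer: $\frac{6253635}{12488} \approx 500.77$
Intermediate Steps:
$F{\left(y,w \right)} = - 3 w$
$u = -167$ ($u = 2 - \left(5 + 8\right)^{2} = 2 - 13^{2} = 2 - 169 = -167$)
$U = \frac{2853}{12488}$ ($U = 8559 \cdot \frac{1}{37464} = \frac{2853}{12488} \approx 0.22846$)
$O{\left(d \right)} = - 3 d$
$O{\left(u \right)} - U = \left(-3\right) \left(-167\right) - \frac{2853}{12488} = 501 - \frac{2853}{12488} = \frac{6253635}{12488}$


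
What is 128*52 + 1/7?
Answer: 46593/7 ≈ 6656.1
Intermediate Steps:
128*52 + 1/7 = 6656 + ⅐ = 46593/7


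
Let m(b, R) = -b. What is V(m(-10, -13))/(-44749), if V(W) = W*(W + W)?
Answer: -200/44749 ≈ -0.0044694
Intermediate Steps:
V(W) = 2*W**2 (V(W) = W*(2*W) = 2*W**2)
V(m(-10, -13))/(-44749) = (2*(-1*(-10))**2)/(-44749) = (2*10**2)*(-1/44749) = (2*100)*(-1/44749) = 200*(-1/44749) = -200/44749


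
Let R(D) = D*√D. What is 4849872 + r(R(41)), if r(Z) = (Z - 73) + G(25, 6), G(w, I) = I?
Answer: 4849805 + 41*√41 ≈ 4.8501e+6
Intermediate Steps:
R(D) = D^(3/2)
r(Z) = -67 + Z (r(Z) = (Z - 73) + 6 = (-73 + Z) + 6 = -67 + Z)
4849872 + r(R(41)) = 4849872 + (-67 + 41^(3/2)) = 4849872 + (-67 + 41*√41) = 4849805 + 41*√41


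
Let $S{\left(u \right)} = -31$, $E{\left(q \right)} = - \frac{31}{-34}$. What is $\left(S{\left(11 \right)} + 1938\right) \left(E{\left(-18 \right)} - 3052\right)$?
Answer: $- \frac{197826459}{34} \approx -5.8184 \cdot 10^{6}$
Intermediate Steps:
$E{\left(q \right)} = \frac{31}{34}$ ($E{\left(q \right)} = \left(-31\right) \left(- \frac{1}{34}\right) = \frac{31}{34}$)
$\left(S{\left(11 \right)} + 1938\right) \left(E{\left(-18 \right)} - 3052\right) = \left(-31 + 1938\right) \left(\frac{31}{34} - 3052\right) = 1907 \left(- \frac{103737}{34}\right) = - \frac{197826459}{34}$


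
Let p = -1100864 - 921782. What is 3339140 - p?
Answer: 5361786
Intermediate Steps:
p = -2022646
3339140 - p = 3339140 - 1*(-2022646) = 3339140 + 2022646 = 5361786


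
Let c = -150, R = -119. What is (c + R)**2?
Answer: 72361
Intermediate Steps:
(c + R)**2 = (-150 - 119)**2 = (-269)**2 = 72361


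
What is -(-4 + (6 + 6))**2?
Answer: -64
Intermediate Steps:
-(-4 + (6 + 6))**2 = -(-4 + 12)**2 = -1*8**2 = -1*64 = -64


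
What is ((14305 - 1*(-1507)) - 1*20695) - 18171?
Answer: -23054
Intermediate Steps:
((14305 - 1*(-1507)) - 1*20695) - 18171 = ((14305 + 1507) - 20695) - 18171 = (15812 - 20695) - 18171 = -4883 - 18171 = -23054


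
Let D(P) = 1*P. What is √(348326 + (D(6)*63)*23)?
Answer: 2*√89255 ≈ 597.51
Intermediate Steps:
D(P) = P
√(348326 + (D(6)*63)*23) = √(348326 + (6*63)*23) = √(348326 + 378*23) = √(348326 + 8694) = √357020 = 2*√89255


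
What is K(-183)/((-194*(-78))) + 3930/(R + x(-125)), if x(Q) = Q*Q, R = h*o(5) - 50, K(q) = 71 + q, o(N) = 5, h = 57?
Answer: 110947/461526 ≈ 0.24039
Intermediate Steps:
R = 235 (R = 57*5 - 50 = 285 - 50 = 235)
x(Q) = Q²
K(-183)/((-194*(-78))) + 3930/(R + x(-125)) = (71 - 183)/((-194*(-78))) + 3930/(235 + (-125)²) = -112/15132 + 3930/(235 + 15625) = -112*1/15132 + 3930/15860 = -28/3783 + 3930*(1/15860) = -28/3783 + 393/1586 = 110947/461526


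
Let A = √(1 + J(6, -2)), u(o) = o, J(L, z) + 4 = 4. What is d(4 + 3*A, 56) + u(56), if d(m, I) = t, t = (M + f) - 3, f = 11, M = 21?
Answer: 85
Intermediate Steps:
J(L, z) = 0 (J(L, z) = -4 + 4 = 0)
A = 1 (A = √(1 + 0) = √1 = 1)
t = 29 (t = (21 + 11) - 3 = 32 - 3 = 29)
d(m, I) = 29
d(4 + 3*A, 56) + u(56) = 29 + 56 = 85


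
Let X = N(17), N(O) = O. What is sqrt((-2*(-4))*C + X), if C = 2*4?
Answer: 9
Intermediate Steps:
X = 17
C = 8
sqrt((-2*(-4))*C + X) = sqrt(-2*(-4)*8 + 17) = sqrt(8*8 + 17) = sqrt(64 + 17) = sqrt(81) = 9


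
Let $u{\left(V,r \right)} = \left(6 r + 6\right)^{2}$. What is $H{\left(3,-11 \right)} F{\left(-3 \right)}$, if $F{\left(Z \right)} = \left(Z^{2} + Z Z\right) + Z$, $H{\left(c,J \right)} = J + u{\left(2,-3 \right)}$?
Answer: $1995$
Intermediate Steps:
$u{\left(V,r \right)} = \left(6 + 6 r\right)^{2}$
$H{\left(c,J \right)} = 144 + J$ ($H{\left(c,J \right)} = J + 36 \left(1 - 3\right)^{2} = J + 36 \left(-2\right)^{2} = J + 36 \cdot 4 = J + 144 = 144 + J$)
$F{\left(Z \right)} = Z + 2 Z^{2}$ ($F{\left(Z \right)} = \left(Z^{2} + Z^{2}\right) + Z = 2 Z^{2} + Z = Z + 2 Z^{2}$)
$H{\left(3,-11 \right)} F{\left(-3 \right)} = \left(144 - 11\right) \left(- 3 \left(1 + 2 \left(-3\right)\right)\right) = 133 \left(- 3 \left(1 - 6\right)\right) = 133 \left(\left(-3\right) \left(-5\right)\right) = 133 \cdot 15 = 1995$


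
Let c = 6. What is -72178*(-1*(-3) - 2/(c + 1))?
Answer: -1371382/7 ≈ -1.9591e+5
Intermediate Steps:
-72178*(-1*(-3) - 2/(c + 1)) = -72178*(-1*(-3) - 2/(6 + 1)) = -72178*(3 - 2/7) = -72178*19/7 = -1371382/7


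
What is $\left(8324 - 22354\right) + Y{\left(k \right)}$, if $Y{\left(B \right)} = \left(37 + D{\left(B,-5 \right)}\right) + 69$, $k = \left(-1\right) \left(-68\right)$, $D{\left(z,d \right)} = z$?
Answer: $-13856$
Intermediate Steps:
$k = 68$
$Y{\left(B \right)} = 106 + B$ ($Y{\left(B \right)} = \left(37 + B\right) + 69 = 106 + B$)
$\left(8324 - 22354\right) + Y{\left(k \right)} = \left(8324 - 22354\right) + \left(106 + 68\right) = -14030 + 174 = -13856$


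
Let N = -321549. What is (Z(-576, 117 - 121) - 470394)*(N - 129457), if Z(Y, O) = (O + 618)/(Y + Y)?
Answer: 61099417942253/288 ≈ 2.1215e+11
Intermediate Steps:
Z(Y, O) = (618 + O)/(2*Y) (Z(Y, O) = (618 + O)/((2*Y)) = (618 + O)*(1/(2*Y)) = (618 + O)/(2*Y))
(Z(-576, 117 - 121) - 470394)*(N - 129457) = ((½)*(618 + (117 - 121))/(-576) - 470394)*(-321549 - 129457) = ((½)*(-1/576)*(618 - 4) - 470394)*(-451006) = ((½)*(-1/576)*614 - 470394)*(-451006) = (-307/576 - 470394)*(-451006) = -270947251/576*(-451006) = 61099417942253/288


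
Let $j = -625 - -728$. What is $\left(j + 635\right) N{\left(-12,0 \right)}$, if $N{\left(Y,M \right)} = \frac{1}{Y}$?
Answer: $- \frac{123}{2} \approx -61.5$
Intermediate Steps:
$j = 103$ ($j = -625 + 728 = 103$)
$\left(j + 635\right) N{\left(-12,0 \right)} = \frac{103 + 635}{-12} = 738 \left(- \frac{1}{12}\right) = - \frac{123}{2}$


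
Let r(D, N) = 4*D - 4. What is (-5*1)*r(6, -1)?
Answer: -100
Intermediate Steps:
r(D, N) = -4 + 4*D
(-5*1)*r(6, -1) = (-5*1)*(-4 + 4*6) = -5*(-4 + 24) = -5*20 = -100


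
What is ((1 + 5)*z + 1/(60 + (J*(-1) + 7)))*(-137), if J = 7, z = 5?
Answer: -246737/60 ≈ -4112.3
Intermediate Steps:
((1 + 5)*z + 1/(60 + (J*(-1) + 7)))*(-137) = ((1 + 5)*5 + 1/(60 + (7*(-1) + 7)))*(-137) = (6*5 + 1/(60 + (-7 + 7)))*(-137) = (30 + 1/(60 + 0))*(-137) = (30 + 1/60)*(-137) = (1801/60)*(-137) = -246737/60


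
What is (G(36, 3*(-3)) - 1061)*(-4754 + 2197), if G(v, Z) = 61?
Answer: 2557000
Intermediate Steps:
(G(36, 3*(-3)) - 1061)*(-4754 + 2197) = (61 - 1061)*(-4754 + 2197) = -1000*(-2557) = 2557000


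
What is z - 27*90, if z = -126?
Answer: -2556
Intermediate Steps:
z - 27*90 = -126 - 27*90 = -126 - 2430 = -2556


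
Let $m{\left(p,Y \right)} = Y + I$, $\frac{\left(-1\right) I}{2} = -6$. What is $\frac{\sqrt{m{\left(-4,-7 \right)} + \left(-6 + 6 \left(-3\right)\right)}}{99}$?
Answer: $\frac{i \sqrt{19}}{99} \approx 0.044029 i$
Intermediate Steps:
$I = 12$ ($I = \left(-2\right) \left(-6\right) = 12$)
$m{\left(p,Y \right)} = 12 + Y$ ($m{\left(p,Y \right)} = Y + 12 = 12 + Y$)
$\frac{\sqrt{m{\left(-4,-7 \right)} + \left(-6 + 6 \left(-3\right)\right)}}{99} = \frac{\sqrt{\left(12 - 7\right) + \left(-6 + 6 \left(-3\right)\right)}}{99} = \sqrt{5 - 24} \cdot \frac{1}{99} = \sqrt{-19} \cdot \frac{1}{99} = i \sqrt{19} \cdot \frac{1}{99} = \frac{i \sqrt{19}}{99}$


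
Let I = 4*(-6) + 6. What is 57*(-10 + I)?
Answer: -1596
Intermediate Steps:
I = -18 (I = -24 + 6 = -18)
57*(-10 + I) = 57*(-10 - 18) = 57*(-28) = -1596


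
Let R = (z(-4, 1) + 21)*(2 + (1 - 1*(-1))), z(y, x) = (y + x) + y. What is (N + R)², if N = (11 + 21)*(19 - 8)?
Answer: 166464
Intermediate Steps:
z(y, x) = x + 2*y (z(y, x) = (x + y) + y = x + 2*y)
R = 56 (R = ((1 + 2*(-4)) + 21)*(2 + (1 - 1*(-1))) = ((1 - 8) + 21)*(2 + (1 + 1)) = (-7 + 21)*(2 + 2) = 14*4 = 56)
N = 352 (N = 32*11 = 352)
(N + R)² = (352 + 56)² = 408² = 166464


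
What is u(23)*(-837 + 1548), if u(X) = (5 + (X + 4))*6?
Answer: 136512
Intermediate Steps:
u(X) = 54 + 6*X (u(X) = (5 + (4 + X))*6 = (9 + X)*6 = 54 + 6*X)
u(23)*(-837 + 1548) = (54 + 6*23)*(-837 + 1548) = (54 + 138)*711 = 192*711 = 136512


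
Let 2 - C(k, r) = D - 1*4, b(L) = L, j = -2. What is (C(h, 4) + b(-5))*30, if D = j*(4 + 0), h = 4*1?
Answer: 270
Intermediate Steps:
h = 4
D = -8 (D = -2*(4 + 0) = -2*4 = -8)
C(k, r) = 14 (C(k, r) = 2 - (-8 - 1*4) = 2 - (-8 - 4) = 2 - 1*(-12) = 2 + 12 = 14)
(C(h, 4) + b(-5))*30 = (14 - 5)*30 = 9*30 = 270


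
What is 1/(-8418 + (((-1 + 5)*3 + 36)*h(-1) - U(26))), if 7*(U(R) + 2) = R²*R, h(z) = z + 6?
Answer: -7/74808 ≈ -9.3573e-5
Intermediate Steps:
h(z) = 6 + z
U(R) = -2 + R³/7 (U(R) = -2 + (R²*R)/7 = -2 + R³/7)
1/(-8418 + (((-1 + 5)*3 + 36)*h(-1) - U(26))) = 1/(-8418 + (((-1 + 5)*3 + 36)*(6 - 1) - (-2 + (⅐)*26³))) = 1/(-8418 + ((4*3 + 36)*5 - (-2 + (⅐)*17576))) = 1/(-8418 + ((12 + 36)*5 - (-2 + 17576/7))) = 1/(-8418 + (48*5 - 1*17562/7)) = 1/(-8418 + (240 - 17562/7)) = 1/(-8418 - 15882/7) = 1/(-74808/7) = -7/74808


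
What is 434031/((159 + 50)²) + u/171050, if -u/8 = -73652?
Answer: 4544479393/339619775 ≈ 13.381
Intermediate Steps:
u = 589216 (u = -8*(-73652) = 589216)
434031/((159 + 50)²) + u/171050 = 434031/((159 + 50)²) + 589216/171050 = 434031/(209²) + 589216*(1/171050) = 434031/43681 + 294608/85525 = 4544479393/339619775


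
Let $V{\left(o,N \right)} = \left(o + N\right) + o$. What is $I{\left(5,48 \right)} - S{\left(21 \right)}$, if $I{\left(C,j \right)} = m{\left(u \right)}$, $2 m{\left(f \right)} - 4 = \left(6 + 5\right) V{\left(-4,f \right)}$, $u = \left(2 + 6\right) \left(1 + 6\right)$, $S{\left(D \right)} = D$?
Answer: $245$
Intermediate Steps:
$V{\left(o,N \right)} = N + 2 o$ ($V{\left(o,N \right)} = \left(N + o\right) + o = N + 2 o$)
$u = 56$ ($u = 8 \cdot 7 = 56$)
$m{\left(f \right)} = -42 + \frac{11 f}{2}$ ($m{\left(f \right)} = 2 + \frac{\left(6 + 5\right) \left(f + 2 \left(-4\right)\right)}{2} = 2 + \frac{11 \left(f - 8\right)}{2} = 2 + \frac{11 \left(-8 + f\right)}{2} = 2 + \frac{-88 + 11 f}{2} = 2 + \left(-44 + \frac{11 f}{2}\right) = -42 + \frac{11 f}{2}$)
$I{\left(C,j \right)} = 266$ ($I{\left(C,j \right)} = -42 + \frac{11}{2} \cdot 56 = -42 + 308 = 266$)
$I{\left(5,48 \right)} - S{\left(21 \right)} = 266 - 21 = 245$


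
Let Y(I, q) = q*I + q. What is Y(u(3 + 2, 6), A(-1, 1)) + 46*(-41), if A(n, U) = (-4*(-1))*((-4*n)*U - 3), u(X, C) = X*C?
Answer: -1762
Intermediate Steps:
u(X, C) = C*X
A(n, U) = -12 - 16*U*n (A(n, U) = 4*(-4*U*n - 3) = 4*(-3 - 4*U*n) = -12 - 16*U*n)
Y(I, q) = q + I*q (Y(I, q) = I*q + q = q + I*q)
Y(u(3 + 2, 6), A(-1, 1)) + 46*(-41) = (-12 - 16*1*(-1))*(1 + 6*(3 + 2)) + 46*(-41) = (-12 + 16)*(1 + 6*5) - 1886 = 4*(1 + 30) - 1886 = 4*31 - 1886 = 124 - 1886 = -1762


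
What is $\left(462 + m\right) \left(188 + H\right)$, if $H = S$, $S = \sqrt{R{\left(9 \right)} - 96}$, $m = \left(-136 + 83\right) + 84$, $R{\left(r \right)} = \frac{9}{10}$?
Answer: $92684 + \frac{493 i \sqrt{9510}}{10} \approx 92684.0 + 4807.7 i$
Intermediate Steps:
$R{\left(r \right)} = \frac{9}{10}$ ($R{\left(r \right)} = 9 \cdot \frac{1}{10} = \frac{9}{10}$)
$m = 31$ ($m = -53 + 84 = 31$)
$S = \frac{i \sqrt{9510}}{10}$ ($S = \sqrt{\frac{9}{10} - 96} = \sqrt{- \frac{951}{10}} = \frac{i \sqrt{9510}}{10} \approx 9.7519 i$)
$H = \frac{i \sqrt{9510}}{10} \approx 9.7519 i$
$\left(462 + m\right) \left(188 + H\right) = \left(462 + 31\right) \left(188 + \frac{i \sqrt{9510}}{10}\right) = 493 \left(188 + \frac{i \sqrt{9510}}{10}\right) = 92684 + \frac{493 i \sqrt{9510}}{10}$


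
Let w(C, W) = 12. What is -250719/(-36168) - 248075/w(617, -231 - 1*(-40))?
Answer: -747447331/36168 ≈ -20666.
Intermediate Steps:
-250719/(-36168) - 248075/w(617, -231 - 1*(-40)) = -250719/(-36168) - 248075/12 = -250719*(-1/36168) - 248075*1/12 = 83573/12056 - 248075/12 = -747447331/36168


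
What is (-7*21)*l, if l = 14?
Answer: -2058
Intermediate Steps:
(-7*21)*l = -7*21*14 = -147*14 = -2058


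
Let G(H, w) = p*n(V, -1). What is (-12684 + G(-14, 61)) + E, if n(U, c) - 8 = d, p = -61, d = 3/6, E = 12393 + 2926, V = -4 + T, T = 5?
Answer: 4233/2 ≈ 2116.5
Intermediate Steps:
V = 1 (V = -4 + 5 = 1)
E = 15319
d = ½ (d = 3*(⅙) = ½ ≈ 0.50000)
n(U, c) = 17/2 (n(U, c) = 8 + ½ = 17/2)
G(H, w) = -1037/2 (G(H, w) = -61*17/2 = -1037/2)
(-12684 + G(-14, 61)) + E = (-12684 - 1037/2) + 15319 = -26405/2 + 15319 = 4233/2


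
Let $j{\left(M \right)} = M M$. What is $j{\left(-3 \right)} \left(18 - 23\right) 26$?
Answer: $-1170$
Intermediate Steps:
$j{\left(M \right)} = M^{2}$
$j{\left(-3 \right)} \left(18 - 23\right) 26 = \left(-3\right)^{2} \left(18 - 23\right) 26 = 9 \left(-5\right) 26 = \left(-45\right) 26 = -1170$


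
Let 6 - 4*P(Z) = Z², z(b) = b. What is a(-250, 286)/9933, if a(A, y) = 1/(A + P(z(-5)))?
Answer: -4/10121727 ≈ -3.9519e-7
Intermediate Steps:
P(Z) = 3/2 - Z²/4
a(A, y) = 1/(-19/4 + A) (a(A, y) = 1/(A + (3/2 - ¼*(-5)²)) = 1/(A + (3/2 - ¼*25)) = 1/(A + (3/2 - 25/4)) = 1/(A - 19/4) = 1/(-19/4 + A))
a(-250, 286)/9933 = (4/(-19 + 4*(-250)))/9933 = (4/(-19 - 1000))*(1/9933) = (4/(-1019))*(1/9933) = (4*(-1/1019))*(1/9933) = -4/1019*1/9933 = -4/10121727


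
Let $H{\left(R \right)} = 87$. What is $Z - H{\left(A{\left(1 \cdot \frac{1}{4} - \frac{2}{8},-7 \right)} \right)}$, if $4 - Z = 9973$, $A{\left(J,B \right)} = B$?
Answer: $-10056$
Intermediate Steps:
$Z = -9969$ ($Z = 4 - 9973 = -9969$)
$Z - H{\left(A{\left(1 \cdot \frac{1}{4} - \frac{2}{8},-7 \right)} \right)} = -9969 - 87 = -10056$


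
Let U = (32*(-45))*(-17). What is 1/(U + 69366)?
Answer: 1/93846 ≈ 1.0656e-5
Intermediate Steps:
U = 24480 (U = -1440*(-17) = 24480)
1/(U + 69366) = 1/(24480 + 69366) = 1/93846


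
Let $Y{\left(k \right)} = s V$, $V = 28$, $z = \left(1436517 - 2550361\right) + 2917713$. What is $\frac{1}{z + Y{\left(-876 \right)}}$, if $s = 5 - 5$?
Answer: $\frac{1}{1803869} \approx 5.5436 \cdot 10^{-7}$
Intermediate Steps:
$z = 1803869$ ($z = -1113844 + 2917713 = 1803869$)
$s = 0$
$Y{\left(k \right)} = 0$ ($Y{\left(k \right)} = 0 \cdot 28 = 0$)
$\frac{1}{z + Y{\left(-876 \right)}} = \frac{1}{1803869 + 0} = \frac{1}{1803869}$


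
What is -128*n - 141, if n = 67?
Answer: -8717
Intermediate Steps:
-128*n - 141 = -128*67 - 141 = -8576 - 141 = -8717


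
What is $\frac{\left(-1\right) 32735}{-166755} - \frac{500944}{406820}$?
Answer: $- \frac{3510883201}{3391963455} \approx -1.0351$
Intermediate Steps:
$\frac{\left(-1\right) 32735}{-166755} - \frac{500944}{406820} = \left(-32735\right) \left(- \frac{1}{166755}\right) - \frac{125236}{101705} = \frac{6547}{33351} - \frac{125236}{101705} = - \frac{3510883201}{3391963455}$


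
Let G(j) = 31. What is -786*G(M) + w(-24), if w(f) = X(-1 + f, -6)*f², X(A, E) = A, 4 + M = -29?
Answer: -38766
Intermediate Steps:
M = -33 (M = -4 - 29 = -33)
w(f) = f²*(-1 + f) (w(f) = (-1 + f)*f² = f²*(-1 + f))
-786*G(M) + w(-24) = -786*31 + (-24)²*(-1 - 24) = -24366 + 576*(-25) = -24366 - 14400 = -38766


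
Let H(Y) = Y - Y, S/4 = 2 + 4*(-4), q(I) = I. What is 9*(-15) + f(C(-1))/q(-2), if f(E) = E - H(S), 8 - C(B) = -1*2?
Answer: -140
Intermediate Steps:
S = -56 (S = 4*(2 + 4*(-4)) = 4*(2 - 16) = 4*(-14) = -56)
H(Y) = 0
C(B) = 10 (C(B) = 8 - (-1)*2 = 8 - 1*(-2) = 8 + 2 = 10)
f(E) = E (f(E) = E - 1*0 = E + 0 = E)
9*(-15) + f(C(-1))/q(-2) = 9*(-15) + 10/(-2) = -135 + 10*(-½) = -135 - 5 = -140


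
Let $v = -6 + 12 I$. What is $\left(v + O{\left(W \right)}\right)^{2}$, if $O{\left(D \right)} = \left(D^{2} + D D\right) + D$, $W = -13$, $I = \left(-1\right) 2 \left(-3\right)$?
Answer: $152881$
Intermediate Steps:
$I = 6$ ($I = \left(-2\right) \left(-3\right) = 6$)
$O{\left(D \right)} = D + 2 D^{2}$ ($O{\left(D \right)} = \left(D^{2} + D^{2}\right) + D = 2 D^{2} + D = D + 2 D^{2}$)
$v = 66$ ($v = -6 + 12 \cdot 6 = -6 + 72 = 66$)
$\left(v + O{\left(W \right)}\right)^{2} = \left(66 - 13 \left(1 + 2 \left(-13\right)\right)\right)^{2} = \left(66 - 13 \left(1 - 26\right)\right)^{2} = \left(66 - -325\right)^{2} = \left(66 + 325\right)^{2} = 391^{2} = 152881$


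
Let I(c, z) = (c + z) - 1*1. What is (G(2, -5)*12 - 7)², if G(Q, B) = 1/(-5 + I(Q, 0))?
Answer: 100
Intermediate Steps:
I(c, z) = -1 + c + z (I(c, z) = (c + z) - 1 = -1 + c + z)
G(Q, B) = 1/(-6 + Q) (G(Q, B) = 1/(-5 + (-1 + Q + 0)) = 1/(-5 + (-1 + Q)) = 1/(-6 + Q))
(G(2, -5)*12 - 7)² = (12/(-6 + 2) - 7)² = (12/(-4) - 7)² = (-¼*12 - 7)² = (-3 - 7)² = (-10)² = 100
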